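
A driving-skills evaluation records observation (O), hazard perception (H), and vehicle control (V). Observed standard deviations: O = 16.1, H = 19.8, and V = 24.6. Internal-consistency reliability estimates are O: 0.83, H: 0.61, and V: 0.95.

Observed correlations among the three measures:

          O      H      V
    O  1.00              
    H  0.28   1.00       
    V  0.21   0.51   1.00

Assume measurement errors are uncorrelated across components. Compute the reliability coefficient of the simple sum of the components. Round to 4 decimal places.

0.8917

Var(O+H+V) = 16.1² + 19.8² + 24.6² + 2·[16.1·19.8·0.28 + 16.1·24.6·0.21 + 19.8·24.6·0.51] = 1256.41 + 841.684 = 2098.09.
Under uncorrelated errors the observed covariances equal the true-score covariances, so only the own-variance terms attenuate.
True-score variance = [16.1²·0.83 + 19.8²·0.61 + 24.6²·0.95] + 841.684 = 1029.19 + 841.684 = 1870.87.
Reliability = 1870.87 / 2098.09 = 0.8917.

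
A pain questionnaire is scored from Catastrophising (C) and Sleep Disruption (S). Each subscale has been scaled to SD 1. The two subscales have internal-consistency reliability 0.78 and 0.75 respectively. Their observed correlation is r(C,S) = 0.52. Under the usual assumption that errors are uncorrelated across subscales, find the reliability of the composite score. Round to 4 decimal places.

0.8454

Var(C+S) = 2 + 2·[0.52] = 2 + 1.04 = 3.04.
With uncorrelated errors the cross-covariances are all true-score covariance, so they carry over unchanged; only the diagonal terms shrink to ρᵢσᵢ².
True-score variance = [0.78 + 0.75] + 1.04 = 1.53 + 1.04 = 2.57.
Reliability = 2.57 / 3.04 = 0.8454.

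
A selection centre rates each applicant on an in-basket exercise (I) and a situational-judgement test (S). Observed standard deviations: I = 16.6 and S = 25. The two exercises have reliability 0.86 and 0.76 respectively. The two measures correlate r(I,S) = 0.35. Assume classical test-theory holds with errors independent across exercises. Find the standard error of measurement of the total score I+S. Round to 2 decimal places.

13.73

Var(total) = 900.56 + 290.5 = 1191.06.
True-score variance = 711.982 + 290.5 = 1002.48, so reliability = 0.8417.
Error variance = 1191.06 − 1002.48 = 188.578; SEM = √188.578 = 13.73.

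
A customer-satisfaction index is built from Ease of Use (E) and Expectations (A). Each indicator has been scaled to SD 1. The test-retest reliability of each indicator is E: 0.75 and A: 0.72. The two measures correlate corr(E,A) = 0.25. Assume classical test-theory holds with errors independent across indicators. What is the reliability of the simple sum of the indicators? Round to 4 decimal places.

0.7880

Var(E+A) = 2 + 2·[0.25] = 2 + 0.5 = 2.5.
With uncorrelated errors the cross-covariances are all true-score covariance, so they carry over unchanged; only the diagonal terms shrink to ρᵢσᵢ².
True-score variance = [0.75 + 0.72] + 0.5 = 1.47 + 0.5 = 1.97.
Reliability = 1.97 / 2.5 = 0.7880.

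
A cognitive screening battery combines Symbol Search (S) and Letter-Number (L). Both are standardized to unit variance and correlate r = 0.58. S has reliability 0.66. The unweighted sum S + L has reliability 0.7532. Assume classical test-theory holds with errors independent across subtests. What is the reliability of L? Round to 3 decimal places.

0.560

Var(S+L) = 2 + 2·0.58 = 3.160.
True-score variance = ρ_S + ρ_L + 2·0.58, so 0.7532 = (0.66 + ρ_L + 1.16) / 3.160.
ρ_L = 0.7532·3.160 − 0.66 − 1.16 = 0.560.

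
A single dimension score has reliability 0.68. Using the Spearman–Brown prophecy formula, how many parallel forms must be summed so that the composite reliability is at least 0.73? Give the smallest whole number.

k ≥ ρ*(1−ρ₁)/(ρ₁(1−ρ*)) = 0.73·0.32 / (0.68·0.27) = 1.272.
Smallest integer k = 2.

2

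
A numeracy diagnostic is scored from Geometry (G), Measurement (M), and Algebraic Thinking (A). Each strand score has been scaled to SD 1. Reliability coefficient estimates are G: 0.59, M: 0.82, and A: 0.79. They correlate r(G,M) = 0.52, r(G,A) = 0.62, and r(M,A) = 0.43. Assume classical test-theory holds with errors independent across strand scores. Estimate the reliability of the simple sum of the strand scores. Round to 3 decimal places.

Var(G+M+A) = 3 + 2·[0.52 + 0.62 + 0.43] = 3 + 3.14 = 6.14.
Because errors are independent across components, Cov(Tᵢ,Tⱼ) = Cov(Xᵢ,Xⱼ); the off-diagonal part of the true-score variance is the same as above.
True-score variance = [0.59 + 0.82 + 0.79] + 3.14 = 2.2 + 3.14 = 5.34.
Reliability = 5.34 / 6.14 = 0.870.

0.870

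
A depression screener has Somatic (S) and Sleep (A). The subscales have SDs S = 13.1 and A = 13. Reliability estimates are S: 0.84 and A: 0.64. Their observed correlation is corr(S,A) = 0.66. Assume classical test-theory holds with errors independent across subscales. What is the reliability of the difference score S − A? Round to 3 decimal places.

Var(S−A) = 13.1² + 13² − 2·13.1·13·0.66 = 340.61 − 224.796 = 115.814.
Because errors are independent across components, Cov(Tᵢ,Tⱼ) = Cov(Xᵢ,Xⱼ); the off-diagonal part of the true-score variance is the same as above.
True-score variance = [13.1²·0.84 + 13²·0.64] − 224.796 = 252.312 − 224.796 = 27.5164.
Reliability = 27.5164 / 115.814 = 0.238.

0.238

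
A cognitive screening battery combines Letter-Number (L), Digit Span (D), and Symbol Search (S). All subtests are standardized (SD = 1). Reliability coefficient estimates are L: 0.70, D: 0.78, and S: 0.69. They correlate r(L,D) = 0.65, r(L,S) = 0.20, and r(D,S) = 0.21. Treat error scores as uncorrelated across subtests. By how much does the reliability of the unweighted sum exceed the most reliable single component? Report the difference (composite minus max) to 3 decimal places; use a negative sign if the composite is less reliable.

Var(sum) = 3 + 2.12 = 5.12; true-score variance = 2.17 + 2.12 = 4.29; composite reliability = 0.8379.
Max component reliability = 0.7800.
Difference = 0.8379 − 0.7800 = 0.058.

0.058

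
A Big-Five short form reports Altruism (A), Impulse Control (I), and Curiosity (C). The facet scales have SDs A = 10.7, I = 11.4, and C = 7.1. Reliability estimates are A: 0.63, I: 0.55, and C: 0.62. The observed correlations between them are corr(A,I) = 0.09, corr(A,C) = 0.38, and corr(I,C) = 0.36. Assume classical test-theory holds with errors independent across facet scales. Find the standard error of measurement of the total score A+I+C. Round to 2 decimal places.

Var(total) = 294.86 + 137.97 = 432.83.
True-score variance = 174.861 + 137.97 = 312.831, so reliability = 0.7228.
Error variance = 432.83 − 312.831 = 119.999; SEM = √119.999 = 10.95.

10.95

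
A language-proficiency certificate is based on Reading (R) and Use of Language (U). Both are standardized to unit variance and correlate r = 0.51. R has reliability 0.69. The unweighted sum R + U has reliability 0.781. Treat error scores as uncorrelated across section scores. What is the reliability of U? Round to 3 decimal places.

0.649

Var(R+U) = 2 + 2·0.51 = 3.020.
True-score variance = ρ_R + ρ_U + 2·0.51, so 0.781 = (0.69 + ρ_U + 1.02) / 3.020.
ρ_U = 0.781·3.020 − 0.69 − 1.02 = 0.649.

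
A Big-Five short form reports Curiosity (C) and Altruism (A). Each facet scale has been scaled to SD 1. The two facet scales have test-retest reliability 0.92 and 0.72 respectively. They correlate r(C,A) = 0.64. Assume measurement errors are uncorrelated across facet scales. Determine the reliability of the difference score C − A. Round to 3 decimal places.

0.500

Var(C−A) = 1 + 1 − 2·0.64 = 2 − 1.28 = 0.72.
Because errors are independent across components, Cov(Tᵢ,Tⱼ) = Cov(Xᵢ,Xⱼ); the off-diagonal part of the true-score variance is the same as above.
True-score variance = [0.92 + 0.72] − 1.28 = 1.64 − 1.28 = 0.36.
Reliability = 0.36 / 0.72 = 0.500.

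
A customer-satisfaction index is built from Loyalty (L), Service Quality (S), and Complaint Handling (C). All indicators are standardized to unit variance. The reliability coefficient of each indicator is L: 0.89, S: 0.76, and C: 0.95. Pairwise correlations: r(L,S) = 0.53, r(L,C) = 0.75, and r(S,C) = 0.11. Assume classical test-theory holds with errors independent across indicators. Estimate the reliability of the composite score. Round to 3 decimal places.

0.931

Var(L+S+C) = 3 + 2·[0.53 + 0.75 + 0.11] = 3 + 2.78 = 5.78.
Because errors are independent across components, Cov(Tᵢ,Tⱼ) = Cov(Xᵢ,Xⱼ); the off-diagonal part of the true-score variance is the same as above.
True-score variance = [0.89 + 0.76 + 0.95] + 2.78 = 2.6 + 2.78 = 5.38.
Reliability = 5.38 / 5.78 = 0.931.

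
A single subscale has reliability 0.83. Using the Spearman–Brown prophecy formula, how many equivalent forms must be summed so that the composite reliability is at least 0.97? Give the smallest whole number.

k ≥ ρ*(1−ρ₁)/(ρ₁(1−ρ*)) = 0.97·0.17 / (0.83·0.03) = 6.622.
Smallest integer k = 7.

7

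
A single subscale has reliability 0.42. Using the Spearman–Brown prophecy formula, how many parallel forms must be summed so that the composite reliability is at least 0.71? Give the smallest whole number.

4

k ≥ ρ*(1−ρ₁)/(ρ₁(1−ρ*)) = 0.71·0.58 / (0.42·0.29) = 3.381.
Smallest integer k = 4.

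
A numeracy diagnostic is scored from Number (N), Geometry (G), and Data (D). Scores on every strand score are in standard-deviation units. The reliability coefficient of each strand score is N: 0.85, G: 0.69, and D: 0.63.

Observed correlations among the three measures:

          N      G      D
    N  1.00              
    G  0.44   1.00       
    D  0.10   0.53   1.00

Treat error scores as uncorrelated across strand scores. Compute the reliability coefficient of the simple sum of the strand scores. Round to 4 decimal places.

Var(N+G+D) = 3 + 2·[0.44 + 0.10 + 0.53] = 3 + 2.14 = 5.14.
Because errors are independent across components, Cov(Tᵢ,Tⱼ) = Cov(Xᵢ,Xⱼ); the off-diagonal part of the true-score variance is the same as above.
True-score variance = [0.85 + 0.69 + 0.63] + 2.14 = 2.17 + 2.14 = 4.31.
Reliability = 4.31 / 5.14 = 0.8385.

0.8385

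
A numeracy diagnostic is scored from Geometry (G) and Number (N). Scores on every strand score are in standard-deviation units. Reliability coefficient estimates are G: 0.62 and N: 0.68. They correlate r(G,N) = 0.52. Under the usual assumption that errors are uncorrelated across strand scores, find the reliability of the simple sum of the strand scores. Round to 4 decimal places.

Var(G+N) = 2 + 2·[0.52] = 2 + 1.04 = 3.04.
Because errors are independent across components, Cov(Tᵢ,Tⱼ) = Cov(Xᵢ,Xⱼ); the off-diagonal part of the true-score variance is the same as above.
True-score variance = [0.62 + 0.68] + 1.04 = 1.3 + 1.04 = 2.34.
Reliability = 2.34 / 3.04 = 0.7697.

0.7697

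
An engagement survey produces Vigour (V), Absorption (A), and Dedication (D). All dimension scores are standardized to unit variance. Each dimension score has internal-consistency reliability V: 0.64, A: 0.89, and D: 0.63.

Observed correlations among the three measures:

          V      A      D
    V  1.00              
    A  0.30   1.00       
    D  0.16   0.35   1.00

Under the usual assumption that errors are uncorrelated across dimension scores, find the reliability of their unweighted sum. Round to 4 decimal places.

Var(V+A+D) = 3 + 2·[0.30 + 0.16 + 0.35] = 3 + 1.62 = 4.62.
Under uncorrelated errors the observed covariances equal the true-score covariances, so only the own-variance terms attenuate.
True-score variance = [0.64 + 0.89 + 0.63] + 1.62 = 2.16 + 1.62 = 3.78.
Reliability = 3.78 / 4.62 = 0.8182.

0.8182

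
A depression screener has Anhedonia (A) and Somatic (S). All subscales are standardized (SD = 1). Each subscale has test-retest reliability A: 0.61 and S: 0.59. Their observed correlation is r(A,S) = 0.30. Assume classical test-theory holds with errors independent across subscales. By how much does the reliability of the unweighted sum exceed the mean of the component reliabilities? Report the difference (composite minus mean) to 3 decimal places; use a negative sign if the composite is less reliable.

0.092

Var(sum) = 2 + 0.6 = 2.6; true-score variance = 1.2 + 0.6 = 1.8; composite reliability = 0.6923.
Mean component reliability = 0.6000.
Difference = 0.6923 − 0.6000 = 0.092.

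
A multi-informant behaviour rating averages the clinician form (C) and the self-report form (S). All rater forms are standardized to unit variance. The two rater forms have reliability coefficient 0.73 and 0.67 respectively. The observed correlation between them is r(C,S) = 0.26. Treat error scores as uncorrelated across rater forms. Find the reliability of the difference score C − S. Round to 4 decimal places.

0.5946

Var(C−S) = 1 + 1 − 2·0.26 = 2 − 0.52 = 1.48.
Because errors are independent across components, Cov(Tᵢ,Tⱼ) = Cov(Xᵢ,Xⱼ); the off-diagonal part of the true-score variance is the same as above.
True-score variance = [0.73 + 0.67] − 0.52 = 1.4 − 0.52 = 0.88.
Reliability = 0.88 / 1.48 = 0.5946.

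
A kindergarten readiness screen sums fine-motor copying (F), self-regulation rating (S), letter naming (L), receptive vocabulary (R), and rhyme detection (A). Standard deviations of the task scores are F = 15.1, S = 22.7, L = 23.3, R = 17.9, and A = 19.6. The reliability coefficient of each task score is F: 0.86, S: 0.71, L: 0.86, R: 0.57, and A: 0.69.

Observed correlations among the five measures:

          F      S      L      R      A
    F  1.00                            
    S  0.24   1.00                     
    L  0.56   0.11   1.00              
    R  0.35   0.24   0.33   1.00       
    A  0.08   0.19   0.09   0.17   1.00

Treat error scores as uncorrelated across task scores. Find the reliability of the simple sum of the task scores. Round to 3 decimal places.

Var(F+S+L+R+A) = 15.1² + 22.7² + 23.3² + 17.9² + 19.6² + 2·[15.1·22.7·0.24 + 15.1·23.3·0.56 + 15.1·17.9·0.35 + 15.1·19.6·0.08 + 22.7·23.3·0.11 + 22.7·17.9·0.24 + 22.7·19.6·0.19 + 23.3·17.9·0.33 + 23.3·19.6·0.09 + 17.9·19.6·0.17] = 1990.76 + 1752.36 = 3743.12.
Because errors are independent across components, Cov(Tᵢ,Tⱼ) = Cov(Xᵢ,Xⱼ); the off-diagonal part of the true-score variance is the same as above.
True-score variance = [15.1²·0.86 + 22.7²·0.71 + 23.3²·0.86 + 17.9²·0.57 + 19.6²·0.69] + 1752.36 = 1476.53 + 1752.36 = 3228.89.
Reliability = 3228.89 / 3743.12 = 0.863.

0.863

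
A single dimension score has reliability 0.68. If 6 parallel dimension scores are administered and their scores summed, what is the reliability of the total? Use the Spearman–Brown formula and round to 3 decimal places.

0.927

ρ_k = kρ / (1 + (k−1)ρ) = 6·0.68 / (1 + 5·0.68) = 4.080 / 4.400 = 0.927.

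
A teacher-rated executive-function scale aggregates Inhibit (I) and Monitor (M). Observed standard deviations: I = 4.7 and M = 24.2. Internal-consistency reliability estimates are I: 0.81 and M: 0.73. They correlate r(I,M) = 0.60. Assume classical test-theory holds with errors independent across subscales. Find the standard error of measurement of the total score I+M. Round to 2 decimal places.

Var(total) = 607.73 + 136.488 = 744.218.
True-score variance = 445.41 + 136.488 = 581.898, so reliability = 0.7819.
Error variance = 744.218 − 581.898 = 162.32; SEM = √162.32 = 12.74.

12.74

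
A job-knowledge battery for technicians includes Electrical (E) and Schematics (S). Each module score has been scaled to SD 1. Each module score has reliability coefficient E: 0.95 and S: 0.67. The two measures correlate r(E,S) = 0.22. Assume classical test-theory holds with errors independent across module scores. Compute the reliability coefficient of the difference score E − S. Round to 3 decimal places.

Var(E−S) = 1 + 1 − 2·0.22 = 2 − 0.44 = 1.56.
With uncorrelated errors the cross-covariances are all true-score covariance, so they carry over unchanged; only the diagonal terms shrink to ρᵢσᵢ².
True-score variance = [0.95 + 0.67] − 0.44 = 1.62 − 0.44 = 1.18.
Reliability = 1.18 / 1.56 = 0.756.

0.756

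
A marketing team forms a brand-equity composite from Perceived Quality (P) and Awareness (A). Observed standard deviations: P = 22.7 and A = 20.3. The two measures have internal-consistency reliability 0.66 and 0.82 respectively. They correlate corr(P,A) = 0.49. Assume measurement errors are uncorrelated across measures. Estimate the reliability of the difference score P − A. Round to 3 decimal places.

0.476

Var(P−A) = 22.7² + 20.3² − 2·22.7·20.3·0.49 = 927.38 − 451.594 = 475.786.
Because errors are independent across components, Cov(Tᵢ,Tⱼ) = Cov(Xᵢ,Xⱼ); the off-diagonal part of the true-score variance is the same as above.
True-score variance = [22.7²·0.66 + 20.3²·0.82] − 451.594 = 678.005 − 451.594 = 226.411.
Reliability = 226.411 / 475.786 = 0.476.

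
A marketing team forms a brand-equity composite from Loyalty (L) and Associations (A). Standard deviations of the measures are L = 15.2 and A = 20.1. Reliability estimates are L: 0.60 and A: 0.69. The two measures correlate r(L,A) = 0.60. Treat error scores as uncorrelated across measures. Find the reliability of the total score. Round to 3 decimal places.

0.783

Var(L+A) = 15.2² + 20.1² + 2·[15.2·20.1·0.60] = 635.05 + 366.624 = 1001.67.
With uncorrelated errors the cross-covariances are all true-score covariance, so they carry over unchanged; only the diagonal terms shrink to ρᵢσᵢ².
True-score variance = [15.2²·0.60 + 20.1²·0.69] + 366.624 = 417.391 + 366.624 = 784.015.
Reliability = 784.015 / 1001.67 = 0.783.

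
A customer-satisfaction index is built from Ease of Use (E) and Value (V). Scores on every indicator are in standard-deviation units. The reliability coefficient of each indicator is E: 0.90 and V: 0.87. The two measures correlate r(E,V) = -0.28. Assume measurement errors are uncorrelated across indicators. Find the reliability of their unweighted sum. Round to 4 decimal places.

0.8403

Var(E+V) = 2 + 2·[(-0.28)] = 2 − 0.56 = 1.44.
Under uncorrelated errors the observed covariances equal the true-score covariances, so only the own-variance terms attenuate.
True-score variance = [0.90 + 0.87] − 0.56 = 1.77 − 0.56 = 1.21.
Reliability = 1.21 / 1.44 = 0.8403.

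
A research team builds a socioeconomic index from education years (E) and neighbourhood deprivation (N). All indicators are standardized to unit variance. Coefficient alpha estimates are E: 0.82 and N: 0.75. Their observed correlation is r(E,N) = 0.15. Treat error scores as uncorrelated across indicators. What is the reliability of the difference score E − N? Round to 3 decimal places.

0.747

Var(E−N) = 1 + 1 − 2·0.15 = 2 − 0.3 = 1.7.
Under uncorrelated errors the observed covariances equal the true-score covariances, so only the own-variance terms attenuate.
True-score variance = [0.82 + 0.75] − 0.3 = 1.57 − 0.3 = 1.27.
Reliability = 1.27 / 1.7 = 0.747.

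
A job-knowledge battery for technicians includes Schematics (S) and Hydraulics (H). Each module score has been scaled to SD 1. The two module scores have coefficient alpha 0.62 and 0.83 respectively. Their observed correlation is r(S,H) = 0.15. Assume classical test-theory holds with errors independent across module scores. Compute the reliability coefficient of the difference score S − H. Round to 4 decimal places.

Var(S−H) = 1 + 1 − 2·0.15 = 2 − 0.3 = 1.7.
With uncorrelated errors the cross-covariances are all true-score covariance, so they carry over unchanged; only the diagonal terms shrink to ρᵢσᵢ².
True-score variance = [0.62 + 0.83] − 0.3 = 1.45 − 0.3 = 1.15.
Reliability = 1.15 / 1.7 = 0.6765.

0.6765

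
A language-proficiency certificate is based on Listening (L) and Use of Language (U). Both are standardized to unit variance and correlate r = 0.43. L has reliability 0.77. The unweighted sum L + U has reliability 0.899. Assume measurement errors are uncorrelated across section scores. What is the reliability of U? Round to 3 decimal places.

Var(L+U) = 2 + 2·0.43 = 2.860.
True-score variance = ρ_L + ρ_U + 2·0.43, so 0.899 = (0.77 + ρ_U + 0.86) / 2.860.
ρ_U = 0.899·2.860 − 0.77 − 0.86 = 0.941.

0.941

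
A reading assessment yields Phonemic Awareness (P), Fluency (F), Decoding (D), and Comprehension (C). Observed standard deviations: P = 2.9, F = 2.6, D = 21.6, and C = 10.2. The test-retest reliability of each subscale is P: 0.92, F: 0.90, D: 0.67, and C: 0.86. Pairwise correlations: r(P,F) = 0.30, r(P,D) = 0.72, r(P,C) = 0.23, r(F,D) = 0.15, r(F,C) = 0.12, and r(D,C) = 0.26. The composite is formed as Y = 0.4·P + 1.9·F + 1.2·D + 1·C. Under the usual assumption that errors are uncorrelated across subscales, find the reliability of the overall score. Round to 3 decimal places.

Var(Y) = 0.4²·2.9² + 1.9²·2.6² + 1.2²·21.6² + 10.2² + 2·[0.76·2.9·2.6·0.30 + 0.48·2.9·21.6·0.72 + 0.4·2.9·10.2·0.23 + 2.28·2.6·21.6·0.15 + 1.9·2.6·10.2·0.12 + 1.2·21.6·10.2·0.26] = 801.636 + 240.164 = 1041.8.
Because errors are independent across components, Cov(Tᵢ,Tⱼ) = Cov(Xᵢ,Xⱼ); the off-diagonal part of the true-score variance is the same as above.
True-score variance = [0.4²·2.9²·0.92 + 1.9²·2.6²·0.90 + 1.2²·21.6²·0.67 + 10.2²·0.86] + 240.164 = 562.813 + 240.164 = 802.977.
Reliability = 802.977 / 1041.8 = 0.771.

0.771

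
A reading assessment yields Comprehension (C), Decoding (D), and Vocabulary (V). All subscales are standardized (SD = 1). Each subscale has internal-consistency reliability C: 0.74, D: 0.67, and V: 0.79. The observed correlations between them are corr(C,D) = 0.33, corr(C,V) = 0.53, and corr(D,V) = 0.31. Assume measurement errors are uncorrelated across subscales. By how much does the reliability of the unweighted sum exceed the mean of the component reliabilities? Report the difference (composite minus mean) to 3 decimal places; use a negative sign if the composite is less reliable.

Var(sum) = 3 + 2.34 = 5.34; true-score variance = 2.2 + 2.34 = 4.54; composite reliability = 0.8502.
Mean component reliability = 0.7333.
Difference = 0.8502 − 0.7333 = 0.117.

0.117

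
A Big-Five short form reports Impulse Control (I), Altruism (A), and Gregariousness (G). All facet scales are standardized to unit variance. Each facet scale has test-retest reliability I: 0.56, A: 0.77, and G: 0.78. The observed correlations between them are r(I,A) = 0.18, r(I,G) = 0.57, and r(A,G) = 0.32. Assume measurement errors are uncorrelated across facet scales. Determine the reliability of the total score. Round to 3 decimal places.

0.827

Var(I+A+G) = 3 + 2·[0.18 + 0.57 + 0.32] = 3 + 2.14 = 5.14.
Because errors are independent across components, Cov(Tᵢ,Tⱼ) = Cov(Xᵢ,Xⱼ); the off-diagonal part of the true-score variance is the same as above.
True-score variance = [0.56 + 0.77 + 0.78] + 2.14 = 2.11 + 2.14 = 4.25.
Reliability = 4.25 / 5.14 = 0.827.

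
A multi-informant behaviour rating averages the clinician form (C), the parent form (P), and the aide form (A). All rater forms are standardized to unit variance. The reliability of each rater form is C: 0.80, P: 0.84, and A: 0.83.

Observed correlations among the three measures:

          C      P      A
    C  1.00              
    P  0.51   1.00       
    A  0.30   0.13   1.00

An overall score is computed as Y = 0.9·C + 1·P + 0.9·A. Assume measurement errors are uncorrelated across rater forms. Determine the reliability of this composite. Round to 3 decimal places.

Var(Y) = 0.9² + 1 + 0.9² + 2·[0.9·0.51 + 0.81·0.30 + 0.9·0.13] = 2.62 + 1.638 = 4.258.
Under uncorrelated errors the observed covariances equal the true-score covariances, so only the own-variance terms attenuate.
True-score variance = [0.9²·0.80 + 0.84 + 0.9²·0.83] + 1.638 = 2.1603 + 1.638 = 3.7983.
Reliability = 3.7983 / 4.258 = 0.892.

0.892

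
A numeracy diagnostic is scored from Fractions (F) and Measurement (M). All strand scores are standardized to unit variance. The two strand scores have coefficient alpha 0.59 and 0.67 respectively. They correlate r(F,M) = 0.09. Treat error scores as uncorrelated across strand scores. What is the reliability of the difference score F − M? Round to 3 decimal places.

Var(F−M) = 1 + 1 − 2·0.09 = 2 − 0.18 = 1.82.
Because errors are independent across components, Cov(Tᵢ,Tⱼ) = Cov(Xᵢ,Xⱼ); the off-diagonal part of the true-score variance is the same as above.
True-score variance = [0.59 + 0.67] − 0.18 = 1.26 − 0.18 = 1.08.
Reliability = 1.08 / 1.82 = 0.593.

0.593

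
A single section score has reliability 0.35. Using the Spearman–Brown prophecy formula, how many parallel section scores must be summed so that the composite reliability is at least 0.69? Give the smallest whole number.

k ≥ ρ*(1−ρ₁)/(ρ₁(1−ρ*)) = 0.69·0.65 / (0.35·0.31) = 4.134.
Smallest integer k = 5.

5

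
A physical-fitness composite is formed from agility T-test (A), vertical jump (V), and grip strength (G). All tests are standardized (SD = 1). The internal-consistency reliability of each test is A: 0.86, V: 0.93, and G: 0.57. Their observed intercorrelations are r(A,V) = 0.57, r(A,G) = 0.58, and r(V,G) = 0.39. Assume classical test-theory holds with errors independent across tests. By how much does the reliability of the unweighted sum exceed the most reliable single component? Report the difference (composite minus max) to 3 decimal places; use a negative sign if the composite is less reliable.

-0.035

Var(sum) = 3 + 3.08 = 6.08; true-score variance = 2.36 + 3.08 = 5.44; composite reliability = 0.8947.
Max component reliability = 0.9300.
Difference = 0.8947 − 0.9300 = -0.035.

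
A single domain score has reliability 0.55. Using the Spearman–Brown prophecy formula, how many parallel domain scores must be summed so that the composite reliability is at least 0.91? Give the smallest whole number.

k ≥ ρ*(1−ρ₁)/(ρ₁(1−ρ*)) = 0.91·0.45 / (0.55·0.09) = 8.273.
Smallest integer k = 9.

9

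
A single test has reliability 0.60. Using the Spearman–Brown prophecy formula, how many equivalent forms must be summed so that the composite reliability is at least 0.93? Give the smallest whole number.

9

k ≥ ρ*(1−ρ₁)/(ρ₁(1−ρ*)) = 0.93·0.40 / (0.60·0.07) = 8.857.
Smallest integer k = 9.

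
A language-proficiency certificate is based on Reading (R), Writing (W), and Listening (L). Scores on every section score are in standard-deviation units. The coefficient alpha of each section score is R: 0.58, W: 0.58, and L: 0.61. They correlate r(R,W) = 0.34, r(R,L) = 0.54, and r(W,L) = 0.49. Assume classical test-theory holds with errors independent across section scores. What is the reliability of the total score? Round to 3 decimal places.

0.786

Var(R+W+L) = 3 + 2·[0.34 + 0.54 + 0.49] = 3 + 2.74 = 5.74.
With uncorrelated errors the cross-covariances are all true-score covariance, so they carry over unchanged; only the diagonal terms shrink to ρᵢσᵢ².
True-score variance = [0.58 + 0.58 + 0.61] + 2.74 = 1.77 + 2.74 = 4.51.
Reliability = 4.51 / 5.74 = 0.786.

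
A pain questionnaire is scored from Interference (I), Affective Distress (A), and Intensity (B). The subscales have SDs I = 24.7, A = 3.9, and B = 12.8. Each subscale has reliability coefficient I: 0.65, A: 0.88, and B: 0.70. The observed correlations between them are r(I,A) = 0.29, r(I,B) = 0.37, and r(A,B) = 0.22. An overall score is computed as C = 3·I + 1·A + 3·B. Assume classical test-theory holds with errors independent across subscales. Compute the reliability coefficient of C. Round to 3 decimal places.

0.746

Var(C) = 3²·24.7² + 3.9² + 3²·12.8² + 2·[3·24.7·3.9·0.29 + 9·24.7·12.8·0.37 + 3·3.9·12.8·0.22] = 6980.58 + 2339.13 = 9319.71.
Under uncorrelated errors the observed covariances equal the true-score covariances, so only the own-variance terms attenuate.
True-score variance = [3²·24.7²·0.65 + 3.9²·0.88 + 3²·12.8²·0.70] + 2339.13 = 4614.6 + 2339.13 = 6953.74.
Reliability = 6953.74 / 9319.71 = 0.746.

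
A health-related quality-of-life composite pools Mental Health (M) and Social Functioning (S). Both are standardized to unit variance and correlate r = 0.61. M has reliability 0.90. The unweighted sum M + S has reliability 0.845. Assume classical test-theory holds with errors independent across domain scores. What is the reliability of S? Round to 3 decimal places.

Var(M+S) = 2 + 2·0.61 = 3.220.
True-score variance = ρ_M + ρ_S + 2·0.61, so 0.845 = (0.90 + ρ_S + 1.22) / 3.220.
ρ_S = 0.845·3.220 − 0.90 − 1.22 = 0.601.

0.601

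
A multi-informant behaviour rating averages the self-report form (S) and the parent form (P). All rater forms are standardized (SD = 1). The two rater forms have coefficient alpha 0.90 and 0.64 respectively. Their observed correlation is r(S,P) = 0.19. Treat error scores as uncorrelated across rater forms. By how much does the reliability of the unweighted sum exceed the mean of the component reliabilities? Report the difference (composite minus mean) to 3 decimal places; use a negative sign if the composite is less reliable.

0.037

Var(sum) = 2 + 0.38 = 2.38; true-score variance = 1.54 + 0.38 = 1.92; composite reliability = 0.8067.
Mean component reliability = 0.7700.
Difference = 0.8067 − 0.7700 = 0.037.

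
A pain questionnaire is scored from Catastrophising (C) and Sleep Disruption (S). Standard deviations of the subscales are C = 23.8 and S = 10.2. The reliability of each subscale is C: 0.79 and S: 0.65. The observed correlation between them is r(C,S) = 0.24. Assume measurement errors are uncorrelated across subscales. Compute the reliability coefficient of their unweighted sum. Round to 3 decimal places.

Var(C+S) = 23.8² + 10.2² + 2·[23.8·10.2·0.24] = 670.48 + 116.525 = 787.005.
Because errors are independent across components, Cov(Tᵢ,Tⱼ) = Cov(Xᵢ,Xⱼ); the off-diagonal part of the true-score variance is the same as above.
True-score variance = [23.8²·0.79 + 10.2²·0.65] + 116.525 = 515.114 + 116.525 = 631.638.
Reliability = 631.638 / 787.005 = 0.803.

0.803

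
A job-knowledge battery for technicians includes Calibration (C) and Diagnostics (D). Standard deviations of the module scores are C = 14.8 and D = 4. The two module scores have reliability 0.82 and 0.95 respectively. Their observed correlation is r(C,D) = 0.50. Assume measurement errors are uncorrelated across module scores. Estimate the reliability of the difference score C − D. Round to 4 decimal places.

0.7712

Var(C−D) = 14.8² + 4² − 2·14.8·4·0.50 = 235.04 − 59.2 = 175.84.
With uncorrelated errors the cross-covariances are all true-score covariance, so they carry over unchanged; only the diagonal terms shrink to ρᵢσᵢ².
True-score variance = [14.8²·0.82 + 4²·0.95] − 59.2 = 194.813 − 59.2 = 135.613.
Reliability = 135.613 / 175.84 = 0.7712.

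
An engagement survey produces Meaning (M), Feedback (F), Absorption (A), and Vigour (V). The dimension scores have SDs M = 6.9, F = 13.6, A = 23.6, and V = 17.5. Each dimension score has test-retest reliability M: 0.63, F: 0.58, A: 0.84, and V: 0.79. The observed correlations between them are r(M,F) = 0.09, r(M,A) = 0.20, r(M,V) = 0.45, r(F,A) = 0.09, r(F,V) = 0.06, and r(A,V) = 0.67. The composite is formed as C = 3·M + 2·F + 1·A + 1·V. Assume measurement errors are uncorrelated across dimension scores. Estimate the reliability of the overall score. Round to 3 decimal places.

Var(C) = 3²·6.9² + 2²·13.6² + 23.6² + 17.5² + 2·[6·6.9·13.6·0.09 + 3·6.9·23.6·0.20 + 3·6.9·17.5·0.45 + 2·13.6·23.6·0.09 + 2·13.6·17.5·0.06 + 23.6·17.5·0.67] = 2031.54 + 1348.87 = 3380.41.
Because errors are independent across components, Cov(Tᵢ,Tⱼ) = Cov(Xᵢ,Xⱼ); the off-diagonal part of the true-score variance is the same as above.
True-score variance = [3²·6.9²·0.63 + 2²·13.6²·0.58 + 23.6²·0.84 + 17.5²·0.79] + 1348.87 = 1408.84 + 1348.87 = 2757.71.
Reliability = 2757.71 / 3380.41 = 0.816.

0.816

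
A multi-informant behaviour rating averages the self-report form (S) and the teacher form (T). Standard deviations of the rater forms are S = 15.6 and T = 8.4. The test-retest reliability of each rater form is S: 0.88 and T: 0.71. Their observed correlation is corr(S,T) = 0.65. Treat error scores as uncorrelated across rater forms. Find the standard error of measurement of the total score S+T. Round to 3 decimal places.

7.047

Var(total) = 313.92 + 170.352 = 484.272.
True-score variance = 264.254 + 170.352 = 434.606, so reliability = 0.8974.
Error variance = 484.272 − 434.606 = 49.6656; SEM = √49.6656 = 7.047.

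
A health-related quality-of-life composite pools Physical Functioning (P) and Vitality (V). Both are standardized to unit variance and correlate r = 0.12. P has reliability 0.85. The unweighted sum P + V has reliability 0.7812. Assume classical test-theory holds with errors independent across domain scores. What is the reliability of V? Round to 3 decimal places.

0.660

Var(P+V) = 2 + 2·0.12 = 2.240.
True-score variance = ρ_P + ρ_V + 2·0.12, so 0.7812 = (0.85 + ρ_V + 0.24) / 2.240.
ρ_V = 0.7812·2.240 − 0.85 − 0.24 = 0.660.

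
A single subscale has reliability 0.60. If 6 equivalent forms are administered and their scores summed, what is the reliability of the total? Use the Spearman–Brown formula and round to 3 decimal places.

0.900

ρ_k = kρ / (1 + (k−1)ρ) = 6·0.60 / (1 + 5·0.60) = 3.600 / 4.000 = 0.900.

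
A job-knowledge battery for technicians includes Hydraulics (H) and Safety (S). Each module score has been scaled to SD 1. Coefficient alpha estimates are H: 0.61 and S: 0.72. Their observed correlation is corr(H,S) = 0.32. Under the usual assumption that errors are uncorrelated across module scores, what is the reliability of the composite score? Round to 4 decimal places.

Var(H+S) = 2 + 2·[0.32] = 2 + 0.64 = 2.64.
With uncorrelated errors the cross-covariances are all true-score covariance, so they carry over unchanged; only the diagonal terms shrink to ρᵢσᵢ².
True-score variance = [0.61 + 0.72] + 0.64 = 1.33 + 0.64 = 1.97.
Reliability = 1.97 / 2.64 = 0.7462.

0.7462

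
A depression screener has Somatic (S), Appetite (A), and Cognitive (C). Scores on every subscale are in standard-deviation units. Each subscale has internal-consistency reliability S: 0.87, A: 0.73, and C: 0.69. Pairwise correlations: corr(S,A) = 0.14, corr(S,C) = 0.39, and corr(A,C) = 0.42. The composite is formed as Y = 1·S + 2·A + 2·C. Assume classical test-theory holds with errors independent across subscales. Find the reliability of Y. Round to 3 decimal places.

0.831

Var(Y) = 1 + 2² + 2² + 2·[2·0.14 + 2·0.39 + 4·0.42] = 9 + 5.48 = 14.48.
Under uncorrelated errors the observed covariances equal the true-score covariances, so only the own-variance terms attenuate.
True-score variance = [0.87 + 2²·0.73 + 2²·0.69] + 5.48 = 6.55 + 5.48 = 12.03.
Reliability = 12.03 / 14.48 = 0.831.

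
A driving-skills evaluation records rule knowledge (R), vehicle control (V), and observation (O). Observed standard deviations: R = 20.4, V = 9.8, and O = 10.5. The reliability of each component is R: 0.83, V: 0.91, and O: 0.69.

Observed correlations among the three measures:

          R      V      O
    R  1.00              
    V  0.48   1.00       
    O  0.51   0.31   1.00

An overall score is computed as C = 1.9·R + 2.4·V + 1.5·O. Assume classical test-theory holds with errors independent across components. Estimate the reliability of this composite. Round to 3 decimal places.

0.905

Var(C) = 1.9²·20.4² + 2.4²·9.8² + 1.5²·10.5² + 2·[4.56·20.4·9.8·0.48 + 2.85·20.4·10.5·0.51 + 3.6·9.8·10.5·0.31] = 2303.59 + 1727.52 = 4031.11.
Under uncorrelated errors the observed covariances equal the true-score covariances, so only the own-variance terms attenuate.
True-score variance = [1.9²·20.4²·0.83 + 2.4²·9.8²·0.91 + 1.5²·10.5²·0.69] + 1727.52 = 1921.51 + 1727.52 = 3649.03.
Reliability = 3649.03 / 4031.11 = 0.905.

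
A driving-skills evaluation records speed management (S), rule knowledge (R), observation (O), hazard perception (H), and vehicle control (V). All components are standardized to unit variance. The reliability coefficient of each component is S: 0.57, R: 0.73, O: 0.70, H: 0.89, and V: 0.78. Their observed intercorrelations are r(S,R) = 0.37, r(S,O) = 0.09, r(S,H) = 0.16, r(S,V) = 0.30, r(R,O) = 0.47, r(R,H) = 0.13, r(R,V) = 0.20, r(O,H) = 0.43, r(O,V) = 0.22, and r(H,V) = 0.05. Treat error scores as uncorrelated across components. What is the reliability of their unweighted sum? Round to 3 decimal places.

Var(S+R+O+H+V) = 5 + 2·[0.37 + 0.09 + 0.16 + 0.30 + 0.47 + 0.13 + 0.20 + 0.43 + 0.22 + 0.05] = 5 + 4.84 = 9.84.
With uncorrelated errors the cross-covariances are all true-score covariance, so they carry over unchanged; only the diagonal terms shrink to ρᵢσᵢ².
True-score variance = [0.57 + 0.73 + 0.70 + 0.89 + 0.78] + 4.84 = 3.67 + 4.84 = 8.51.
Reliability = 8.51 / 9.84 = 0.865.

0.865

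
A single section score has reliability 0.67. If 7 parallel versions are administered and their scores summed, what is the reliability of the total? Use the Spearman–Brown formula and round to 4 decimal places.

ρ_k = kρ / (1 + (k−1)ρ) = 7·0.67 / (1 + 6·0.67) = 4.690 / 5.020 = 0.9343.

0.9343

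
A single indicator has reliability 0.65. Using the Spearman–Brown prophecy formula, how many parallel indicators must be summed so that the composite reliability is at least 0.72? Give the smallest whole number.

2

k ≥ ρ*(1−ρ₁)/(ρ₁(1−ρ*)) = 0.72·0.35 / (0.65·0.28) = 1.385.
Smallest integer k = 2.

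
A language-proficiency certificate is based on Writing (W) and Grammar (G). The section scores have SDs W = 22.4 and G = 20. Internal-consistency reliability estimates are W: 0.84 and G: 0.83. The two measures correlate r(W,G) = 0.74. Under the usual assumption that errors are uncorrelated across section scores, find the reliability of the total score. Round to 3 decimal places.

Var(W+G) = 22.4² + 20² + 2·[22.4·20·0.74] = 901.76 + 663.04 = 1564.8.
Under uncorrelated errors the observed covariances equal the true-score covariances, so only the own-variance terms attenuate.
True-score variance = [22.4²·0.84 + 20²·0.83] + 663.04 = 753.478 + 663.04 = 1416.52.
Reliability = 1416.52 / 1564.8 = 0.905.

0.905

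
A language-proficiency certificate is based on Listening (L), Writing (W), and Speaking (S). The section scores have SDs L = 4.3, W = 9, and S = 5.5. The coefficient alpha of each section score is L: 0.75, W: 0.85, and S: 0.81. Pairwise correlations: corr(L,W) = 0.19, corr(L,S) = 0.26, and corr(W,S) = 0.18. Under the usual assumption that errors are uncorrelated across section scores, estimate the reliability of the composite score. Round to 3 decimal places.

0.871

Var(L+W+S) = 4.3² + 9² + 5.5² + 2·[4.3·9·0.19 + 4.3·5.5·0.26 + 9·5.5·0.18] = 129.74 + 44.824 = 174.564.
With uncorrelated errors the cross-covariances are all true-score covariance, so they carry over unchanged; only the diagonal terms shrink to ρᵢσᵢ².
True-score variance = [4.3²·0.75 + 9²·0.85 + 5.5²·0.81] + 44.824 = 107.22 + 44.824 = 152.044.
Reliability = 152.044 / 174.564 = 0.871.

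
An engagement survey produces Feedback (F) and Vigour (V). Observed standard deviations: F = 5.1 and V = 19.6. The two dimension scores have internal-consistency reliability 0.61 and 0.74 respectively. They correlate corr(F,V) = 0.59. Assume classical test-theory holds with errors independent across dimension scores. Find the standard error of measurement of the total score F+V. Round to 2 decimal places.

10.49

Var(total) = 410.17 + 117.953 = 528.123.
True-score variance = 300.145 + 117.953 = 418.097, so reliability = 0.7917.
Error variance = 528.123 − 418.097 = 110.026; SEM = √110.026 = 10.49.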